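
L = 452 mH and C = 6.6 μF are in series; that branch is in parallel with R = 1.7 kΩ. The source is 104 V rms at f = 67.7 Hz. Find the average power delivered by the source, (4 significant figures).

6.362 W

ω = 2πf = 425.4 rad/s
X_L = ωL = 192.3 Ω
X_C = 1/(ωC) = 356.2 Ω
Branch 1: Z₁ = R = 1700 Ω
Branch 2 (series LC): Z₂ = j(X_L − X_C) = −j163.9 Ω
Parallel: Z = Z₁Z₂/(Z₁+Z₂), |Z| = 163.2 Ω, ∠Z = -84.49°
I = V/|Z| = 637.4 mA
P = VI cos φ = 104 × 0.6374 × cos(-84.49°) = 6.362 W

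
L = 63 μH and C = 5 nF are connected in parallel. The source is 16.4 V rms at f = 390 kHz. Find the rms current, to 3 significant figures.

94.7 mA

ω = 2πf = 2.45e+06 rad/s
X_L = ωL = 154 Ω
X_C = 1/(ωC) = 81.6 Ω
Parallel: admittances add. Y = 1/(jωL) + jωC
Y = (0 + j0.00577) S
|Y| = 0.00577 S → |Z| = 1/|Y| = 173 Ω, ∠Z = −∠Y = -90.0°
I = V/|Z| = 16.4/173 = 94.7 mA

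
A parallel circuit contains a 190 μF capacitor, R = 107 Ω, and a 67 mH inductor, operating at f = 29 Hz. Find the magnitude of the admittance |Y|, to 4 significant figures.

48.21 mS

ω = 2πf = 182.2 rad/s
X_L = ωL = 12.21 Ω
X_C = 1/(ωC) = 28.88 Ω
Parallel: admittances add. Y = 1/R + 1/(jωL) + jωC
Y = (0.009346 − j0.04729) S
|Y| = 0.04821 S → |Z| = 1/|Y| = 20.74 Ω, ∠Z = −∠Y = 78.82°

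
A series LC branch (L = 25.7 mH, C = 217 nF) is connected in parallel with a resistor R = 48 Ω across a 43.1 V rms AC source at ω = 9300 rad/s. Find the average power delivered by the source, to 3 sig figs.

38.7 W

X_L = ωL = 239 Ω
X_C = 1/(ωC) = 496 Ω
Branch 1: Z₁ = R = 48.0 Ω
Branch 2 (series LC): Z₂ = j(X_L − X_C) = −j257 Ω
Parallel: Z = Z₁Z₂/(Z₁+Z₂), |Z| = 47.2 Ω, ∠Z = -10.6°
I = V/|Z| = 914 mA
P = VI cos φ = 43.1 × 0.914 × cos(-10.6°) = 38.7 W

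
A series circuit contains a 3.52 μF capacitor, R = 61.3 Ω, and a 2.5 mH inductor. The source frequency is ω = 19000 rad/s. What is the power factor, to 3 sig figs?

0.883

X_L = ωL = 47.5 Ω
X_C = 1/(ωC) = 15.0 Ω
Net reactance X = X_L − X_C = 32.5 Ω
Z = 61.3 + j32.5 Ω
|Z| = √(61.3² + 32.5²) = 69.4 Ω
∠Z = arctan(32.5/61.3) = 28.0°
cos φ = cos(28.0°) = 0.883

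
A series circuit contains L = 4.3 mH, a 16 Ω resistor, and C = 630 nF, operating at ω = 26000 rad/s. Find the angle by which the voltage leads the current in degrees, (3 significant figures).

72.5°

X_L = ωL = 112 Ω
X_C = 1/(ωC) = 61.1 Ω
Net reactance X = X_L − X_C = 50.7 Ω
Z = 16.0 + j50.7 Ω
|Z| = √(16.0² + 50.7²) = 53.2 Ω
∠Z = arctan(50.7/16.0) = 72.5°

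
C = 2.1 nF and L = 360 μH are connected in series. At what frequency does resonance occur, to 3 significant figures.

ω₀ = 1/√(LC) = 1/√(0.00036 × 2.1e-09) = 1.15e+06 rad/s
f₀ = ω₀/(2π) = 183 kHz

183 kHz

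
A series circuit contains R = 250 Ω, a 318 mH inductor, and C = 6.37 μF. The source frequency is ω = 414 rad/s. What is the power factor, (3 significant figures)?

X_L = ωL = 132 Ω
X_C = 1/(ωC) = 379 Ω
Net reactance X = X_L − X_C = -248 Ω
Z = 250 − j248 Ω
|Z| = √(250² + 248²) = 352 Ω
∠Z = arctan(-248/250) = -44.7°
cos φ = cos(-44.7°) = 0.711

0.711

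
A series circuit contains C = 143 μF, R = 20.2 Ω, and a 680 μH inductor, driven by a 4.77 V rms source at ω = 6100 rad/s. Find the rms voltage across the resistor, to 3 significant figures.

4.72 V

X_L = ωL = 4.15 Ω
X_C = 1/(ωC) = 1.15 Ω
Net reactance X = X_L − X_C = 3.00 Ω
Z = 20.2 + j3.00 Ω
|Z| = √(20.2² + 3.00²) = 20.4 Ω
I = V/|Z| = 234 mA
V_R = I·|Z_R| = 0.234 × 20.2 = 4.72 V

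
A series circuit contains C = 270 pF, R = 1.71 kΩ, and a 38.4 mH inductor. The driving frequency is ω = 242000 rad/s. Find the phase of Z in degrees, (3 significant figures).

X_L = ωL = 9290 Ω
X_C = 1/(ωC) = 15300 Ω
Net reactance X = X_L − X_C = -6010 Ω
Z = 1710 − j6010 Ω
|Z| = √(1710² + 6010²) = 6250 Ω
∠Z = arctan(-6010/1710) = -74.1°

-74.1°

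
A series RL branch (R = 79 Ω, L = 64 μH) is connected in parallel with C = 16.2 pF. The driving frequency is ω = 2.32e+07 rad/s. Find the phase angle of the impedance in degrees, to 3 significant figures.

X_L = ωL = 1480 Ω
X_C = 1/(ωC) = 2660 Ω
Branch 1 (R+jX_L): Z₁ = 79.0 + j1480 Ω, |Z₁| = 1490 Ω
Branch 2 (−jX_C): Z₂ = −j2660 Ω
Parallel: Z = Z₁Z₂/(Z₁+Z₂), |Z| = 3360 Ω, ∠Z = 83.1°

83.1°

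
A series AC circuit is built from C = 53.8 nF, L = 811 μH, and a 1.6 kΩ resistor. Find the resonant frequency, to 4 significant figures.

ω₀ = 1/√(LC) = 1/√(0.000811 × 5.38e-08) = 151400 rad/s
f₀ = ω₀/(2π) = 24.09 kHz

24.09 kHz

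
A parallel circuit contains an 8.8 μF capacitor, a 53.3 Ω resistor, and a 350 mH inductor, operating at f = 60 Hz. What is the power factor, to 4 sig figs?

ω = 2πf = 377.0 rad/s
X_L = ωL = 131.9 Ω
X_C = 1/(ωC) = 301.4 Ω
Parallel: admittances add. Y = 1/R + 1/(jωL) + jωC
Y = (0.01876 − j0.004261) S
|Y| = 0.01924 S → |Z| = 1/|Y| = 51.98 Ω, ∠Z = −∠Y = 12.80°
cos φ = cos(12.80°) = 0.9752

0.9752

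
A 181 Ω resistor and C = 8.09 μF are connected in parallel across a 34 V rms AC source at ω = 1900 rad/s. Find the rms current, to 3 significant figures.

555 mA

X_C = 1/(ωC) = 65.1 Ω
Parallel: admittances add. Y = 1/R + jωC
Y = (0.00552 + j0.0154) S
|Y| = 0.0163 S → |Z| = 1/|Y| = 61.2 Ω, ∠Z = −∠Y = -70.2°
I = V/|Z| = 34/61.2 = 555 mA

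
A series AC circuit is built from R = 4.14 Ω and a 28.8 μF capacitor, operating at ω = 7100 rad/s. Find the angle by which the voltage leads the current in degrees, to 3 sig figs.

-49.8°

X_C = 1/(ωC) = 4.89 Ω
Z = 4.14 − j4.89 Ω
|Z| = √(4.14² + 4.89²) = 6.41 Ω
∠Z = arctan(-4.89/4.14) = -49.8°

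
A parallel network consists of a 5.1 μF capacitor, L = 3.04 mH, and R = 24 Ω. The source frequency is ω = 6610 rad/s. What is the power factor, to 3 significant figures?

X_L = ωL = 20.1 Ω
X_C = 1/(ωC) = 29.7 Ω
Parallel: admittances add. Y = 1/R + 1/(jωL) + jωC
Y = (0.0417 − j0.0161) S
|Y| = 0.0447 S → |Z| = 1/|Y| = 22.4 Ω, ∠Z = −∠Y = 21.1°
cos φ = cos(21.1°) = 0.933

0.933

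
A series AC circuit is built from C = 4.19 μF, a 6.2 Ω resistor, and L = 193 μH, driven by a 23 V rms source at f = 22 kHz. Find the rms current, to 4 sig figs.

894.6 mA

ω = 2πf = 138200 rad/s
X_L = ωL = 26.68 Ω
X_C = 1/(ωC) = 1.727 Ω
Net reactance X = X_L − X_C = 24.95 Ω
Z = 6.200 + j24.95 Ω
|Z| = √(6.200² + 24.95²) = 25.71 Ω
I = V/|Z| = 23/25.71 = 894.6 mA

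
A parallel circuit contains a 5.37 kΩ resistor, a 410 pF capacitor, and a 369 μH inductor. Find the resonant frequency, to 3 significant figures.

409 kHz

ω₀ = 1/√(LC) = 1/√(0.000369 × 4.1e-10) = 2.571e+06 rad/s
f₀ = ω₀/(2π) = 409 kHz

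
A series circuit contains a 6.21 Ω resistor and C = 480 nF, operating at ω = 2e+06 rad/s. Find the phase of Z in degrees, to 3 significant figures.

X_C = 1/(ωC) = 1.04 Ω
Z = 6.21 − j1.04 Ω
|Z| = √(6.21² + 1.04²) = 6.30 Ω
∠Z = arctan(-1.04/6.21) = -9.52°

-9.52°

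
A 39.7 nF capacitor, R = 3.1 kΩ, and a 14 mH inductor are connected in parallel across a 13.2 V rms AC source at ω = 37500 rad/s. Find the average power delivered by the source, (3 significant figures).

X_L = ωL = 525 Ω
X_C = 1/(ωC) = 672 Ω
Parallel: admittances add. Y = 1/R + 1/(jωL) + jωC
Y = (0.000323 − j0.000416) S
|Y| = 0.000526 S → |Z| = 1/|Y| = 1900 Ω, ∠Z = −∠Y = 52.2°
I = V/|Z| = 6.95 mA
P = VI cos φ = 13.2 × 0.00695 × cos(52.2°) = 56.2 mW

56.2 mW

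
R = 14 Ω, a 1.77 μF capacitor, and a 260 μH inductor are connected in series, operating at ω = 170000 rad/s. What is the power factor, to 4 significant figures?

X_L = ωL = 44.20 Ω
X_C = 1/(ωC) = 3.323 Ω
Net reactance X = X_L − X_C = 40.88 Ω
Z = 14.00 + j40.88 Ω
|Z| = √(14.00² + 40.88²) = 43.21 Ω
∠Z = arctan(40.88/14.00) = 71.09°
cos φ = cos(71.09°) = 0.3240

0.3240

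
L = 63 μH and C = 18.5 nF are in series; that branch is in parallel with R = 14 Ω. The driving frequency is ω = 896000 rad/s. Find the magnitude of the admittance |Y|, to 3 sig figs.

267 mS

X_L = ωL = 56.4 Ω
X_C = 1/(ωC) = 60.3 Ω
Branch 1: Z₁ = R = 14.0 Ω
Branch 2 (series LC): Z₂ = j(X_L − X_C) = −j3.88 Ω
Parallel: Z = Z₁Z₂/(Z₁+Z₂), |Z| = 3.74 Ω, ∠Z = -74.5°
|Y| = 1/|Z| = 267 mS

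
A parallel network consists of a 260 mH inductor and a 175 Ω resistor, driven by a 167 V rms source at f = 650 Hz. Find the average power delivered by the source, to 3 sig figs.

159 W

ω = 2πf = 4084 rad/s
X_L = ωL = 1060 Ω
Parallel: admittances add. Y = 1/R + 1/(jωL)
Y = (0.00571 − j0.000942) S
|Y| = 0.00579 S → |Z| = 1/|Y| = 173 Ω, ∠Z = −∠Y = 9.36°
I = V/|Z| = 967 mA
P = VI cos φ = 167 × 0.967 × cos(9.36°) = 159 W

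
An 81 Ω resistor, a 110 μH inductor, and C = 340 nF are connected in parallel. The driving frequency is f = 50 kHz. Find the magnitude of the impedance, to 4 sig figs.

ω = 2πf = 314200 rad/s
X_L = ωL = 34.56 Ω
X_C = 1/(ωC) = 9.362 Ω
Parallel: admittances add. Y = 1/R + 1/(jωL) + jωC
Y = (0.01235 + j0.07788) S
|Y| = 0.07885 S → |Z| = 1/|Y| = 12.68 Ω, ∠Z = −∠Y = -80.99°

12.68 Ω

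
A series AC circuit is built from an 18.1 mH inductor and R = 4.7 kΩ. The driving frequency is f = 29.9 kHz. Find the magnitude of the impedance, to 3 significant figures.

ω = 2πf = 187900 rad/s
X_L = ωL = 3400 Ω
Z = 4700 + j3400 Ω
|Z| = √(4700² + 3400²) = 5800 Ω

5800 Ω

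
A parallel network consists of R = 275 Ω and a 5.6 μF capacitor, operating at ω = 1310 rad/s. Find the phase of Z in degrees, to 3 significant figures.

-63.6°

X_C = 1/(ωC) = 136 Ω
Parallel: admittances add. Y = 1/R + jωC
Y = (0.00364 + j0.00734) S
|Y| = 0.00819 S → |Z| = 1/|Y| = 122 Ω, ∠Z = −∠Y = -63.6°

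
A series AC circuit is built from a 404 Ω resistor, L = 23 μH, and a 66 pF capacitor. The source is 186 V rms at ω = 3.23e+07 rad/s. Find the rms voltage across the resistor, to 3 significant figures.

X_L = ωL = 743 Ω
X_C = 1/(ωC) = 469 Ω
Net reactance X = X_L − X_C = 274 Ω
Z = 404 + j274 Ω
|Z| = √(404² + 274²) = 488 Ω
I = V/|Z| = 381 mA
V_R = I·|Z_R| = 0.381 × 404 = 154 V

154 V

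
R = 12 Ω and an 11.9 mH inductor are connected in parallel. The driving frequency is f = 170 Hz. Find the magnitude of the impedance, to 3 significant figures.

ω = 2πf = 1068 rad/s
X_L = ωL = 12.7 Ω
Parallel: admittances add. Y = 1/R + 1/(jωL)
Y = (0.0833 − j0.0787) S
|Y| = 0.115 S → |Z| = 1/|Y| = 8.73 Ω, ∠Z = −∠Y = 43.4°

8.73 Ω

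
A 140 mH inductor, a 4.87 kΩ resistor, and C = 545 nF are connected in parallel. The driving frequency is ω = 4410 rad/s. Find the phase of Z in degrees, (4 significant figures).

X_L = ωL = 617.4 Ω
X_C = 1/(ωC) = 416.1 Ω
Parallel: admittances add. Y = 1/R + 1/(jωL) + jωC
Y = (0.0002053 + j0.0007838) S
|Y| = 0.0008102 S → |Z| = 1/|Y| = 1234 Ω, ∠Z = −∠Y = -75.32°

-75.32°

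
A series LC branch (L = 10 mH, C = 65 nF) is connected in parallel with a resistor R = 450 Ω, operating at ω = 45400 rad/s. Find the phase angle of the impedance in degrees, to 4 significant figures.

75.65°

X_L = ωL = 454.0 Ω
X_C = 1/(ωC) = 338.9 Ω
Branch 1: Z₁ = R = 450.0 Ω
Branch 2 (series LC): Z₂ = j(X_L − X_C) = j115.1 Ω
Parallel: Z = Z₁Z₂/(Z₁+Z₂), |Z| = 111.5 Ω, ∠Z = 75.65°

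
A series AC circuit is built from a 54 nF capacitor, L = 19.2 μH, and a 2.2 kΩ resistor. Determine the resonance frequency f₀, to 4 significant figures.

ω₀ = 1/√(LC) = 1/√(1.92e-05 × 5.4e-08) = 982100 rad/s
f₀ = ω₀/(2π) = 156.3 kHz

156.3 kHz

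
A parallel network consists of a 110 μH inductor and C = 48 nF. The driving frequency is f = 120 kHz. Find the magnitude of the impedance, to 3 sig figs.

ω = 2πf = 754000 rad/s
X_L = ωL = 82.9 Ω
X_C = 1/(ωC) = 27.6 Ω
Parallel: admittances add. Y = 1/(jωL) + jωC
Y = (0 + j0.0241) S
|Y| = 0.0241 S → |Z| = 1/|Y| = 41.4 Ω, ∠Z = −∠Y = -90.0°

41.4 Ω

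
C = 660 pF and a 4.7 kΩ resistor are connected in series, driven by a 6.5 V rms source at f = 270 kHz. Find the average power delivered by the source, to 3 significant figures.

8.68 mW

ω = 2πf = 1.696e+06 rad/s
X_C = 1/(ωC) = 893 Ω
Z = 4700 − j893 Ω
|Z| = √(4700² + 893²) = 4780 Ω
∠Z = arctan(-893/4700) = -10.8°
I = V/|Z| = 1.36 mA
P = VI cos φ = 6.5 × 0.00136 × cos(-10.8°) = 8.68 mW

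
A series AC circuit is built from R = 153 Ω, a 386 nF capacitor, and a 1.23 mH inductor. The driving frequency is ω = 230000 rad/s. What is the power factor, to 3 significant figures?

0.491

X_L = ωL = 283 Ω
X_C = 1/(ωC) = 11.3 Ω
Net reactance X = X_L − X_C = 272 Ω
Z = 153 + j272 Ω
|Z| = √(153² + 272²) = 312 Ω
∠Z = arctan(272/153) = 60.6°
cos φ = cos(60.6°) = 0.491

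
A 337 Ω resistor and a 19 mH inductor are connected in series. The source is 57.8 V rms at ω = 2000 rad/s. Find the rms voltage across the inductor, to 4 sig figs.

X_L = ωL = 38.00 Ω
Z = 337.0 + j38.00 Ω
|Z| = √(337.0² + 38.00²) = 339.1 Ω
I = V/|Z| = 170.4 mA
V_L = I·|Z_L| = 0.1704 × 38.00 = 6.476 V

6.476 V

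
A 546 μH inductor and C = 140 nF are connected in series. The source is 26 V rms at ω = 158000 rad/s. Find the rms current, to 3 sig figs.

633 mA

X_L = ωL = 86.3 Ω
X_C = 1/(ωC) = 45.2 Ω
Net reactance X = X_L − X_C = 41.1 Ω
Z = j41.1 Ω
|Z| = √(0² + 41.1²) = 41.1 Ω
I = V/|Z| = 26/41.1 = 633 mA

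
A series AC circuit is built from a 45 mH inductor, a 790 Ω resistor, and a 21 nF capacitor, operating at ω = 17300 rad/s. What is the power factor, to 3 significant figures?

X_L = ωL = 778 Ω
X_C = 1/(ωC) = 2750 Ω
Net reactance X = X_L − X_C = -1970 Ω
Z = 790 − j1970 Ω
|Z| = √(790² + 1970²) = 2130 Ω
∠Z = arctan(-1970/790) = -68.2°
cos φ = cos(-68.2°) = 0.372

0.372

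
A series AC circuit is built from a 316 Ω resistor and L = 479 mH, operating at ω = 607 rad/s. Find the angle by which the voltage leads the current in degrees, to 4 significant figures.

42.62°

X_L = ωL = 290.8 Ω
Z = 316.0 + j290.8 Ω
|Z| = √(316.0² + 290.8²) = 429.4 Ω
∠Z = arctan(290.8/316.0) = 42.62°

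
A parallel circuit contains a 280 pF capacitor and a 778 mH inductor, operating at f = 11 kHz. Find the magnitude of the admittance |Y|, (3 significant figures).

755 nS

ω = 2πf = 69120 rad/s
X_L = ωL = 53800 Ω
X_C = 1/(ωC) = 51700 Ω
Parallel: admittances add. Y = 1/(jωL) + jωC
Y = (0 + j7.55e-07) S
|Y| = 7.55e-07 S → |Z| = 1/|Y| = 1.32e+06 Ω, ∠Z = −∠Y = -90.0°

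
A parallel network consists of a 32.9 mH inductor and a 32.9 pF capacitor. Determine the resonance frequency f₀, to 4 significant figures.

ω₀ = 1/√(LC) = 1/√(0.0329 × 3.29e-11) = 961200 rad/s
f₀ = ω₀/(2π) = 153.0 kHz

153.0 kHz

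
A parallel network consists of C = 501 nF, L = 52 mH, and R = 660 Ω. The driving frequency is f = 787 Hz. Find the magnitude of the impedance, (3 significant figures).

483 Ω

ω = 2πf = 4945 rad/s
X_L = ωL = 257 Ω
X_C = 1/(ωC) = 404 Ω
Parallel: admittances add. Y = 1/R + 1/(jωL) + jωC
Y = (0.00152 − j0.00141) S
|Y| = 0.00207 S → |Z| = 1/|Y| = 483 Ω, ∠Z = −∠Y = 43.0°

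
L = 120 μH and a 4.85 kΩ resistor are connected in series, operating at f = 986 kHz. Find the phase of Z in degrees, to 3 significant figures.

ω = 2πf = 6.195e+06 rad/s
X_L = ωL = 743 Ω
Z = 4850 + j743 Ω
|Z| = √(4850² + 743²) = 4910 Ω
∠Z = arctan(743/4850) = 8.71°

8.71°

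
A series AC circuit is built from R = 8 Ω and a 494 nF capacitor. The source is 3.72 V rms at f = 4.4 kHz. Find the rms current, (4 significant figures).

ω = 2πf = 27650 rad/s
X_C = 1/(ωC) = 73.22 Ω
Z = 8.000 − j73.22 Ω
|Z| = √(8.000² + 73.22²) = 73.66 Ω
I = V/|Z| = 3.72/73.66 = 50.50 mA

50.50 mA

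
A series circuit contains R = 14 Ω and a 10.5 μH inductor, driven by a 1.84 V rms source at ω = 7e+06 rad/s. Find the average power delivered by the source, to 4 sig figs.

X_L = ωL = 73.50 Ω
Z = 14.00 + j73.50 Ω
|Z| = √(14.00² + 73.50²) = 74.82 Ω
∠Z = arctan(73.50/14.00) = 79.22°
I = V/|Z| = 24.59 mA
P = VI cos φ = 1.84 × 0.02459 × cos(79.22°) = 8.467 mW

8.467 mW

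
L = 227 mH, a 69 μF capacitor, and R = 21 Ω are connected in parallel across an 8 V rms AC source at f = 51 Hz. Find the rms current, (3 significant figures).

ω = 2πf = 320.4 rad/s
X_L = ωL = 72.7 Ω
X_C = 1/(ωC) = 45.2 Ω
Parallel: admittances add. Y = 1/R + 1/(jωL) + jωC
Y = (0.0476 + j0.00836) S
|Y| = 0.0483 S → |Z| = 1/|Y| = 20.7 Ω, ∠Z = −∠Y = -9.96°
I = V/|Z| = 8/20.7 = 387 mA

387 mA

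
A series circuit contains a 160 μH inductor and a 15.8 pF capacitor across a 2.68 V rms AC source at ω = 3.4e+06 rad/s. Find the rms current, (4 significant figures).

X_L = ωL = 544.0 Ω
X_C = 1/(ωC) = 18620 Ω
Net reactance X = X_L − X_C = -18070 Ω
Z = − j18070 Ω
|Z| = √(0² + 18070²) = 18070 Ω
I = V/|Z| = 2.68/18070 = 148.3 μA

148.3 μA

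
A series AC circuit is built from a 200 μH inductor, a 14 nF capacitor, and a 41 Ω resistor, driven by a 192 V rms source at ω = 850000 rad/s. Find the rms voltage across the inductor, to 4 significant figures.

X_L = ωL = 170.0 Ω
X_C = 1/(ωC) = 84.03 Ω
Net reactance X = X_L − X_C = 85.97 Ω
Z = 41.00 + j85.97 Ω
|Z| = √(41.00² + 85.97²) = 95.24 Ω
I = V/|Z| = 2.016 A
V_L = I·|Z_L| = 2.016 × 170.0 = 342.7 V

342.7 V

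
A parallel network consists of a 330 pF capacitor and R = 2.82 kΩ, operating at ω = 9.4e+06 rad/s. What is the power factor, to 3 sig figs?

0.114

X_C = 1/(ωC) = 322 Ω
Parallel: admittances add. Y = 1/R + jωC
Y = (0.000355 + j0.00310) S
|Y| = 0.00312 S → |Z| = 1/|Y| = 320 Ω, ∠Z = −∠Y = -83.5°
cos φ = cos(-83.5°) = 0.114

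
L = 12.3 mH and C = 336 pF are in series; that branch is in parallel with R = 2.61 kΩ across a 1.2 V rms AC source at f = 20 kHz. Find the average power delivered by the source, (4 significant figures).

551.7 μW

ω = 2πf = 125700 rad/s
X_L = ωL = 1546 Ω
X_C = 1/(ωC) = 23680 Ω
Branch 1: Z₁ = R = 2610 Ω
Branch 2 (series LC): Z₂ = j(X_L − X_C) = −j22140 Ω
Parallel: Z = Z₁Z₂/(Z₁+Z₂), |Z| = 2592 Ω, ∠Z = -6.724°
I = V/|Z| = 463.0 μA
P = VI cos φ = 1.2 × 0.0004630 × cos(-6.724°) = 551.7 μW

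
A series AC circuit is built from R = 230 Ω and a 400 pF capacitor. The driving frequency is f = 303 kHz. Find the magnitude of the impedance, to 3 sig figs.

1330 Ω

ω = 2πf = 1.904e+06 rad/s
X_C = 1/(ωC) = 1310 Ω
Z = 230 − j1310 Ω
|Z| = √(230² + 1310²) = 1330 Ω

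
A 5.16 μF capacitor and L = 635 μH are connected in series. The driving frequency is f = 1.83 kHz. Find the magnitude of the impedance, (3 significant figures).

9.55 Ω

ω = 2πf = 11500 rad/s
X_L = ωL = 7.30 Ω
X_C = 1/(ωC) = 16.9 Ω
Net reactance X = X_L − X_C = -9.55 Ω
Z = − j9.55 Ω
|Z| = √(0² + 9.55²) = 9.55 Ω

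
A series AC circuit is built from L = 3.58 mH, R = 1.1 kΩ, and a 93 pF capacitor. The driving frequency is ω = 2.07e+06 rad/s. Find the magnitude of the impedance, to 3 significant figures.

2470 Ω

X_L = ωL = 7410 Ω
X_C = 1/(ωC) = 5190 Ω
Net reactance X = X_L − X_C = 2220 Ω
Z = 1100 + j2220 Ω
|Z| = √(1100² + 2220²) = 2470 Ω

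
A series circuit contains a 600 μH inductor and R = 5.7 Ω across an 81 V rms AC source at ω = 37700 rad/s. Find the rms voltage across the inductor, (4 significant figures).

78.54 V

X_L = ωL = 22.62 Ω
Z = 5.700 + j22.62 Ω
|Z| = √(5.700² + 22.62²) = 23.33 Ω
I = V/|Z| = 3.472 A
V_L = I·|Z_L| = 3.472 × 22.62 = 78.54 V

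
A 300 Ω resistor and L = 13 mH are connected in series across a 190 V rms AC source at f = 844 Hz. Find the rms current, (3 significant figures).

617 mA

ω = 2πf = 5303 rad/s
X_L = ωL = 68.9 Ω
Z = 300 + j68.9 Ω
|Z| = √(300² + 68.9²) = 308 Ω
I = V/|Z| = 190/308 = 617 mA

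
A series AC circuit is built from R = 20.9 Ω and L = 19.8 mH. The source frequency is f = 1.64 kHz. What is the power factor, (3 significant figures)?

0.102

ω = 2πf = 10300 rad/s
X_L = ωL = 204 Ω
Z = 20.9 + j204 Ω
|Z| = √(20.9² + 204²) = 205 Ω
∠Z = arctan(204/20.9) = 84.2°
cos φ = cos(84.2°) = 0.102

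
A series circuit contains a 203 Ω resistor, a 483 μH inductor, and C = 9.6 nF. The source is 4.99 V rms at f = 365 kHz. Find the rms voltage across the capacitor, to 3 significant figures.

ω = 2πf = 2.293e+06 rad/s
X_L = ωL = 1110 Ω
X_C = 1/(ωC) = 45.4 Ω
Net reactance X = X_L − X_C = 1060 Ω
Z = 203 + j1060 Ω
|Z| = √(203² + 1060²) = 1080 Ω
I = V/|Z| = 4.61 mA
V_C = I·|Z_C| = 0.00461 × 45.4 = 0.210 V

0.210 V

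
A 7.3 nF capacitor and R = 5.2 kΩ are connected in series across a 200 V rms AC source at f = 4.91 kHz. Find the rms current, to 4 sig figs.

ω = 2πf = 30850 rad/s
X_C = 1/(ωC) = 4440 Ω
Z = 5200 − j4440 Ω
|Z| = √(5200² + 4440²) = 6838 Ω
I = V/|Z| = 200/6838 = 29.25 mA

29.25 mA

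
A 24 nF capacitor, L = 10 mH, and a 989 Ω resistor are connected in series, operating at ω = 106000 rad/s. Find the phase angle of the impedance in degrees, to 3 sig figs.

X_L = ωL = 1060 Ω
X_C = 1/(ωC) = 393 Ω
Net reactance X = X_L − X_C = 667 Ω
Z = 989 + j667 Ω
|Z| = √(989² + 667²) = 1190 Ω
∠Z = arctan(667/989) = 34.0°

34.0°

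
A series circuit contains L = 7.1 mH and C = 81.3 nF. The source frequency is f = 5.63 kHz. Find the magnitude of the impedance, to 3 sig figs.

96.6 Ω

ω = 2πf = 35370 rad/s
X_L = ωL = 251 Ω
X_C = 1/(ωC) = 348 Ω
Net reactance X = X_L − X_C = -96.6 Ω
Z = − j96.6 Ω
|Z| = √(0² + 96.6²) = 96.6 Ω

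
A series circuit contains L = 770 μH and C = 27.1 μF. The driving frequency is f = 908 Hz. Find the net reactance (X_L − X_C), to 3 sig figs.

-2.07 Ω

ω = 2πf = 5705 rad/s
X_L = ωL = 4.39 Ω
X_C = 1/(ωC) = 6.47 Ω
X = 4.39 − 6.47 = -2.07 Ω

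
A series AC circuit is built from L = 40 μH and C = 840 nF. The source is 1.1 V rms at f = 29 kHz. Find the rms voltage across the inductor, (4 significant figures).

ω = 2πf = 182200 rad/s
X_L = ωL = 7.288 Ω
X_C = 1/(ωC) = 6.533 Ω
Net reactance X = X_L − X_C = 0.7550 Ω
Z = j0.7550 Ω
|Z| = √(0² + 0.7550²) = 0.7550 Ω
I = V/|Z| = 1.457 A
V_L = I·|Z_L| = 1.457 × 7.288 = 10.62 V

10.62 V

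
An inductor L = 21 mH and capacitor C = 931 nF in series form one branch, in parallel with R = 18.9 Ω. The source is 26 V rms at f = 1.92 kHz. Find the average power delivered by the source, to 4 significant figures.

ω = 2πf = 12060 rad/s
X_L = ωL = 253.3 Ω
X_C = 1/(ωC) = 89.04 Ω
Branch 1: Z₁ = R = 18.90 Ω
Branch 2 (series LC): Z₂ = j(X_L − X_C) = j164.3 Ω
Parallel: Z = Z₁Z₂/(Z₁+Z₂), |Z| = 18.78 Ω, ∠Z = 6.562°
I = V/|Z| = 1.385 A
P = VI cos φ = 26 × 1.385 × cos(6.562°) = 35.77 W

35.77 W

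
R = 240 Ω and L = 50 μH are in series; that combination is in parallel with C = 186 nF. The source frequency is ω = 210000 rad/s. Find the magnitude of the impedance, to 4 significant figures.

25.58 Ω

X_L = ωL = 10.50 Ω
X_C = 1/(ωC) = 25.60 Ω
Branch 1 (R+jX_L): Z₁ = 240.0 + j10.50 Ω, |Z₁| = 240.2 Ω
Branch 2 (−jX_C): Z₂ = −j25.60 Ω
Parallel: Z = Z₁Z₂/(Z₁+Z₂), |Z| = 25.58 Ω, ∠Z = -83.89°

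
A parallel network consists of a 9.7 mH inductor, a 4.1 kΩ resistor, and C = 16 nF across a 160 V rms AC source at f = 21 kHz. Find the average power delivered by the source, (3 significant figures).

6.24 W

ω = 2πf = 131900 rad/s
X_L = ωL = 1280 Ω
X_C = 1/(ωC) = 474 Ω
Parallel: admittances add. Y = 1/R + 1/(jωL) + jωC
Y = (0.000244 + j0.00133) S
|Y| = 0.00135 S → |Z| = 1/|Y| = 740 Ω, ∠Z = −∠Y = -79.6°
I = V/|Z| = 216 mA
P = VI cos φ = 160 × 0.216 × cos(-79.6°) = 6.24 W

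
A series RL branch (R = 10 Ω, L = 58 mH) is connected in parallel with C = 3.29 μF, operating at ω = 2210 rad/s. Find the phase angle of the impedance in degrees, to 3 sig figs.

X_L = ωL = 128 Ω
X_C = 1/(ωC) = 138 Ω
Branch 1 (R+jX_L): Z₁ = 10.0 + j128 Ω, |Z₁| = 129 Ω
Branch 2 (−jX_C): Z₂ = −j138 Ω
Parallel: Z = Z₁Z₂/(Z₁+Z₂), |Z| = 1290 Ω, ∠Z = 38.6°

38.6°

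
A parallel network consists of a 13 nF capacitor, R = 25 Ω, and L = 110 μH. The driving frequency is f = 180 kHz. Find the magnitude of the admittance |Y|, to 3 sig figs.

40.6 mS

ω = 2πf = 1.131e+06 rad/s
X_L = ωL = 124 Ω
X_C = 1/(ωC) = 68.0 Ω
Parallel: admittances add. Y = 1/R + 1/(jωL) + jωC
Y = (0.0400 + j0.00666) S
|Y| = 0.0406 S → |Z| = 1/|Y| = 24.7 Ω, ∠Z = −∠Y = -9.46°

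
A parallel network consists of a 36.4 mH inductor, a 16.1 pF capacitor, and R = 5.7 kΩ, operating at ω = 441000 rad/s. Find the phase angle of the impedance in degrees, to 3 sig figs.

17.5°

X_L = ωL = 16100 Ω
X_C = 1/(ωC) = 141000 Ω
Parallel: admittances add. Y = 1/R + 1/(jωL) + jωC
Y = (0.000175 − j5.52e-05) S
|Y| = 0.000184 S → |Z| = 1/|Y| = 5440 Ω, ∠Z = −∠Y = 17.5°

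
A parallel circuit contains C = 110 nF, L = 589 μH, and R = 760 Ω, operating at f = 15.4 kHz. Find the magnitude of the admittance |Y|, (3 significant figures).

ω = 2πf = 96760 rad/s
X_L = ωL = 57.0 Ω
X_C = 1/(ωC) = 94.0 Ω
Parallel: admittances add. Y = 1/R + 1/(jωL) + jωC
Y = (0.00132 − j0.00690) S
|Y| = 0.00703 S → |Z| = 1/|Y| = 142 Ω, ∠Z = −∠Y = 79.2°

7.03 mS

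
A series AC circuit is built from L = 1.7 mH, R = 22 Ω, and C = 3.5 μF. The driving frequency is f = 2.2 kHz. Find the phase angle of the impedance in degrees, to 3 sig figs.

ω = 2πf = 13820 rad/s
X_L = ωL = 23.5 Ω
X_C = 1/(ωC) = 20.7 Ω
Net reactance X = X_L − X_C = 2.83 Ω
Z = 22.0 + j2.83 Ω
|Z| = √(22.0² + 2.83²) = 22.2 Ω
∠Z = arctan(2.83/22.0) = 7.33°

7.33°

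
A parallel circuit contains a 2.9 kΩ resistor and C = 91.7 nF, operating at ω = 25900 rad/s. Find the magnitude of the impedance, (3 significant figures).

417 Ω

X_C = 1/(ωC) = 421 Ω
Parallel: admittances add. Y = 1/R + jωC
Y = (0.000345 + j0.00238) S
|Y| = 0.00240 S → |Z| = 1/|Y| = 417 Ω, ∠Z = −∠Y = -81.7°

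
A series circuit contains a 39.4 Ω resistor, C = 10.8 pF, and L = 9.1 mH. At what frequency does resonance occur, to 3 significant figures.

508 kHz

ω₀ = 1/√(LC) = 1/√(0.0091 × 1.08e-11) = 3.19e+06 rad/s
f₀ = ω₀/(2π) = 508 kHz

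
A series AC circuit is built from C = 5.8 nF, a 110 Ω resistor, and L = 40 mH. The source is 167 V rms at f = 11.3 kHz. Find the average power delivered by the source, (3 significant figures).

16.9 W

ω = 2πf = 71000 rad/s
X_L = ωL = 2840 Ω
X_C = 1/(ωC) = 2430 Ω
Net reactance X = X_L − X_C = 412 Ω
Z = 110 + j412 Ω
|Z| = √(110² + 412²) = 426 Ω
∠Z = arctan(412/110) = 75.0°
I = V/|Z| = 392 mA
P = VI cos φ = 167 × 0.392 × cos(75.0°) = 16.9 W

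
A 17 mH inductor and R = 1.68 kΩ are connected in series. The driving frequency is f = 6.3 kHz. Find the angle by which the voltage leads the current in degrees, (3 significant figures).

ω = 2πf = 39580 rad/s
X_L = ωL = 673 Ω
Z = 1680 + j673 Ω
|Z| = √(1680² + 673²) = 1810 Ω
∠Z = arctan(673/1680) = 21.8°

21.8°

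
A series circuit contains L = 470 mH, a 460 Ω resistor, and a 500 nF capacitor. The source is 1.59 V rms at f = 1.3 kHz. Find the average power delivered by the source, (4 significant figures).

ω = 2πf = 8168 rad/s
X_L = ωL = 3839 Ω
X_C = 1/(ωC) = 244.9 Ω
Net reactance X = X_L − X_C = 3594 Ω
Z = 460.0 + j3594 Ω
|Z| = √(460.0² + 3594²) = 3623 Ω
∠Z = arctan(3594/460.0) = 82.71°
I = V/|Z| = 438.8 μA
P = VI cos φ = 1.59 × 0.0004388 × cos(82.71°) = 88.57 μW

88.57 μW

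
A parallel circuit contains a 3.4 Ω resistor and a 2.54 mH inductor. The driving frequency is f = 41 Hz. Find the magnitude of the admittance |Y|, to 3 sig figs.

ω = 2πf = 257.6 rad/s
X_L = ωL = 0.654 Ω
Parallel: admittances add. Y = 1/R + 1/(jωL)
Y = (0.294 − j1.53) S
|Y| = 1.56 S → |Z| = 1/|Y| = 0.643 Ω, ∠Z = −∠Y = 79.1°

1.56 S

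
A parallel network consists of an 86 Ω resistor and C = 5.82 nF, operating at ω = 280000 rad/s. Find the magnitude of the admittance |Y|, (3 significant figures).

X_C = 1/(ωC) = 614 Ω
Parallel: admittances add. Y = 1/R + jωC
Y = (0.0116 + j0.00163) S
|Y| = 0.0117 S → |Z| = 1/|Y| = 85.2 Ω, ∠Z = −∠Y = -7.98°

11.7 mS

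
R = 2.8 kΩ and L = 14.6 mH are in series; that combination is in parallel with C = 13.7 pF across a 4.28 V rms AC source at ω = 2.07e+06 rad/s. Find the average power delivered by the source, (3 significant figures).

X_L = ωL = 30200 Ω
X_C = 1/(ωC) = 35300 Ω
Branch 1 (R+jX_L): Z₁ = 2800 + j30200 Ω, |Z₁| = 30400 Ω
Branch 2 (−jX_C): Z₂ = −j35300 Ω
Parallel: Z = Z₁Z₂/(Z₁+Z₂), |Z| = 186000 Ω, ∠Z = 55.7°
I = V/|Z| = 23.1 μA
P = VI cos φ = 4.28 × 2.31e-05 × cos(55.7°) = 55.7 μW

55.7 μW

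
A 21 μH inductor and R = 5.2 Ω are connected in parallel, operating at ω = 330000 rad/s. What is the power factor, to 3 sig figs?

0.800

X_L = ωL = 6.93 Ω
Parallel: admittances add. Y = 1/R + 1/(jωL)
Y = (0.192 − j0.144) S
|Y| = 0.240 S → |Z| = 1/|Y| = 4.16 Ω, ∠Z = −∠Y = 36.9°
cos φ = cos(36.9°) = 0.800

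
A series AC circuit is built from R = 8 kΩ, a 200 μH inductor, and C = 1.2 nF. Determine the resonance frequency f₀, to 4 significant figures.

324.9 kHz

ω₀ = 1/√(LC) = 1/√(0.0002 × 1.2e-09) = 2.041e+06 rad/s
f₀ = ω₀/(2π) = 324.9 kHz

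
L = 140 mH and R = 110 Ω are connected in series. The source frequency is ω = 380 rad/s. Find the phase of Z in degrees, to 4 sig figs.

25.81°

X_L = ωL = 53.20 Ω
Z = 110.0 + j53.20 Ω
|Z| = √(110.0² + 53.20²) = 122.2 Ω
∠Z = arctan(53.20/110.0) = 25.81°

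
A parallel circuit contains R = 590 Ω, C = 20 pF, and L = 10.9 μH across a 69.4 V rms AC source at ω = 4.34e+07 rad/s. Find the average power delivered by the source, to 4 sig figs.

8.163 W

X_L = ωL = 473.1 Ω
X_C = 1/(ωC) = 1152 Ω
Parallel: admittances add. Y = 1/R + 1/(jωL) + jωC
Y = (0.001695 − j0.001246) S
|Y| = 0.002104 S → |Z| = 1/|Y| = 475.4 Ω, ∠Z = −∠Y = 36.32°
I = V/|Z| = 146.0 mA
P = VI cos φ = 69.4 × 0.1460 × cos(36.32°) = 8.163 W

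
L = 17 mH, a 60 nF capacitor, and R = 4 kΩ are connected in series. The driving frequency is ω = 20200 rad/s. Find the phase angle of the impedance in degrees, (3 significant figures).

-6.87°

X_L = ωL = 343 Ω
X_C = 1/(ωC) = 825 Ω
Net reactance X = X_L − X_C = -482 Ω
Z = 4000 − j482 Ω
|Z| = √(4000² + 482²) = 4030 Ω
∠Z = arctan(-482/4000) = -6.87°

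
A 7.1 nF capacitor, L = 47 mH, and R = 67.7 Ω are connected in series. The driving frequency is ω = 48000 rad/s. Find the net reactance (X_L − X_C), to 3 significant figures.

-678 Ω

X_L = ωL = 2260 Ω
X_C = 1/(ωC) = 2930 Ω
X = 2260 − 2930 = -678 Ω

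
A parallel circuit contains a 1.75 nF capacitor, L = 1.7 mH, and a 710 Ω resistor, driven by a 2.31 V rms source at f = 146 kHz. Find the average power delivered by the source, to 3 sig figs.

7.52 mW

ω = 2πf = 917300 rad/s
X_L = ωL = 1560 Ω
X_C = 1/(ωC) = 623 Ω
Parallel: admittances add. Y = 1/R + 1/(jωL) + jωC
Y = (0.00141 + j0.000964) S
|Y| = 0.00171 S → |Z| = 1/|Y| = 586 Ω, ∠Z = −∠Y = -34.4°
I = V/|Z| = 3.94 mA
P = VI cos φ = 2.31 × 0.00394 × cos(-34.4°) = 7.52 mW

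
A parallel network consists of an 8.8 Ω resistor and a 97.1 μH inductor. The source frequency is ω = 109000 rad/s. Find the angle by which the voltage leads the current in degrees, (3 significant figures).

X_L = ωL = 10.6 Ω
Parallel: admittances add. Y = 1/R + 1/(jωL)
Y = (0.114 − j0.0945) S
|Y| = 0.148 S → |Z| = 1/|Y| = 6.77 Ω, ∠Z = −∠Y = 39.7°

39.7°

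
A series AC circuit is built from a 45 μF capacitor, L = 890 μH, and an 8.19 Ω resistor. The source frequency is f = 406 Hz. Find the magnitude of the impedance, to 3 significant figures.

ω = 2πf = 2551 rad/s
X_L = ωL = 2.27 Ω
X_C = 1/(ωC) = 8.71 Ω
Net reactance X = X_L − X_C = -6.44 Ω
Z = 8.19 − j6.44 Ω
|Z| = √(8.19² + 6.44²) = 10.4 Ω

10.4 Ω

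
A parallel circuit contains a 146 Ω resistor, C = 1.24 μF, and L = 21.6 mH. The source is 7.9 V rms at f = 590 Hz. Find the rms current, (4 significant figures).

82.55 mA

ω = 2πf = 3707 rad/s
X_L = ωL = 80.07 Ω
X_C = 1/(ωC) = 217.5 Ω
Parallel: admittances add. Y = 1/R + 1/(jωL) + jωC
Y = (0.006849 − j0.007892) S
|Y| = 0.01045 S → |Z| = 1/|Y| = 95.70 Ω, ∠Z = −∠Y = 49.05°
I = V/|Z| = 7.9/95.70 = 82.55 mA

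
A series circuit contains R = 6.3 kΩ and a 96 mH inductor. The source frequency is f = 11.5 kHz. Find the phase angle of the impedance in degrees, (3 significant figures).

ω = 2πf = 72260 rad/s
X_L = ωL = 6940 Ω
Z = 6300 + j6940 Ω
|Z| = √(6300² + 6940²) = 9370 Ω
∠Z = arctan(6940/6300) = 47.8°

47.8°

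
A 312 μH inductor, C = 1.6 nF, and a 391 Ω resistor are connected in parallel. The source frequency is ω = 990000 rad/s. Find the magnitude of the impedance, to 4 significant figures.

X_L = ωL = 308.9 Ω
X_C = 1/(ωC) = 631.3 Ω
Parallel: admittances add. Y = 1/R + 1/(jωL) + jωC
Y = (0.002558 − j0.001654) S
|Y| = 0.003046 S → |Z| = 1/|Y| = 328.4 Ω, ∠Z = −∠Y = 32.88°

328.4 Ω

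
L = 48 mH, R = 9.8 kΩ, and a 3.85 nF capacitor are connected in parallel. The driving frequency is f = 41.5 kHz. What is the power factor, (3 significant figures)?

0.110

ω = 2πf = 260800 rad/s
X_L = ωL = 12500 Ω
X_C = 1/(ωC) = 996 Ω
Parallel: admittances add. Y = 1/R + 1/(jωL) + jωC
Y = (0.000102 + j0.000924) S
|Y| = 0.000930 S → |Z| = 1/|Y| = 1080 Ω, ∠Z = −∠Y = -83.7°
cos φ = cos(-83.7°) = 0.110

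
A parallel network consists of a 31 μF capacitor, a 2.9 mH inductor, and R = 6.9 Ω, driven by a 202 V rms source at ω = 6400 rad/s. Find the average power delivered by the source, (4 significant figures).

5.914 kW

X_L = ωL = 18.56 Ω
X_C = 1/(ωC) = 5.040 Ω
Parallel: admittances add. Y = 1/R + 1/(jωL) + jωC
Y = (0.1449 + j0.1445) S
|Y| = 0.2047 S → |Z| = 1/|Y| = 4.886 Ω, ∠Z = −∠Y = -44.92°
I = V/|Z| = 41.34 A
P = VI cos φ = 202 × 41.34 × cos(-44.92°) = 5.914 kW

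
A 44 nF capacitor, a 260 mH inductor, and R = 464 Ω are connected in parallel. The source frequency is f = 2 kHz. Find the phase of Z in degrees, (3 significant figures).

-6.53°

ω = 2πf = 12570 rad/s
X_L = ωL = 3270 Ω
X_C = 1/(ωC) = 1810 Ω
Parallel: admittances add. Y = 1/R + 1/(jωL) + jωC
Y = (0.00216 + j0.000247) S
|Y| = 0.00217 S → |Z| = 1/|Y| = 461 Ω, ∠Z = −∠Y = -6.53°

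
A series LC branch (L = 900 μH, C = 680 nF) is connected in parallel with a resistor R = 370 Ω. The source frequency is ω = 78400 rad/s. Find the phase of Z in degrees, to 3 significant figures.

X_L = ωL = 70.6 Ω
X_C = 1/(ωC) = 18.8 Ω
Branch 1: Z₁ = R = 370 Ω
Branch 2 (series LC): Z₂ = j(X_L − X_C) = j51.8 Ω
Parallel: Z = Z₁Z₂/(Z₁+Z₂), |Z| = 51.3 Ω, ∠Z = 82.0°

82.0°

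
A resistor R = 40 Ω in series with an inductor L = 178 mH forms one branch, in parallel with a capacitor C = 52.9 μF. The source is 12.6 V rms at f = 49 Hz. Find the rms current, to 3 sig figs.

ω = 2πf = 307.9 rad/s
X_L = ωL = 54.8 Ω
X_C = 1/(ωC) = 61.4 Ω
Branch 1 (R+jX_L): Z₁ = 40.0 + j54.8 Ω, |Z₁| = 67.8 Ω
Branch 2 (−jX_C): Z₂ = −j61.4 Ω
Parallel: Z = Z₁Z₂/(Z₁+Z₂), |Z| = 103 Ω, ∠Z = -26.8°
I = V/|Z| = 12.6/103 = 123 mA

123 mA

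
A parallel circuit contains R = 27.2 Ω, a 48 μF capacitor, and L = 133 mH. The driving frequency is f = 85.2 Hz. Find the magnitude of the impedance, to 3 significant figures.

25.9 Ω

ω = 2πf = 535.3 rad/s
X_L = ωL = 71.2 Ω
X_C = 1/(ωC) = 38.9 Ω
Parallel: admittances add. Y = 1/R + 1/(jωL) + jωC
Y = (0.0368 + j0.0117) S
|Y| = 0.0386 S → |Z| = 1/|Y| = 25.9 Ω, ∠Z = −∠Y = -17.6°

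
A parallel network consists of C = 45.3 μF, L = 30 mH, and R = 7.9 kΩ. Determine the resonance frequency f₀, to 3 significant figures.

ω₀ = 1/√(LC) = 1/√(0.03 × 4.53e-05) = 857.8 rad/s
f₀ = ω₀/(2π) = 137 Hz

137 Hz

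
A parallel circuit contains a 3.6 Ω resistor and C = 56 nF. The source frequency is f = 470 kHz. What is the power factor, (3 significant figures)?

ω = 2πf = 2.953e+06 rad/s
X_C = 1/(ωC) = 6.05 Ω
Parallel: admittances add. Y = 1/R + jωC
Y = (0.278 + j0.165) S
|Y| = 0.323 S → |Z| = 1/|Y| = 3.09 Ω, ∠Z = −∠Y = -30.8°
cos φ = cos(-30.8°) = 0.859

0.859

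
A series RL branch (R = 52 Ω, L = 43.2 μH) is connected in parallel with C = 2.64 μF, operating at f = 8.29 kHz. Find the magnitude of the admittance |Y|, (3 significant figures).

ω = 2πf = 52090 rad/s
X_L = ωL = 2.25 Ω
X_C = 1/(ωC) = 7.27 Ω
Branch 1 (R+jX_L): Z₁ = 52.0 + j2.25 Ω, |Z₁| = 52.0 Ω
Branch 2 (−jX_C): Z₂ = −j7.27 Ω
Parallel: Z = Z₁Z₂/(Z₁+Z₂), |Z| = 7.25 Ω, ∠Z = -82.0°
|Y| = 1/|Z| = 138 mS

138 mS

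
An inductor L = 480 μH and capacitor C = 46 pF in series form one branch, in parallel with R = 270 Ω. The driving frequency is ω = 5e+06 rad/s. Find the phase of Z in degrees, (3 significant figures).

X_L = ωL = 2400 Ω
X_C = 1/(ωC) = 4350 Ω
Branch 1: Z₁ = R = 270 Ω
Branch 2 (series LC): Z₂ = j(X_L − X_C) = −j1950 Ω
Parallel: Z = Z₁Z₂/(Z₁+Z₂), |Z| = 267 Ω, ∠Z = -7.89°

-7.89°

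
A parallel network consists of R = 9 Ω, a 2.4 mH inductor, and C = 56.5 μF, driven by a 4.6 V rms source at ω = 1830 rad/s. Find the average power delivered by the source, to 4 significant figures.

2.351 W

X_L = ωL = 4.392 Ω
X_C = 1/(ωC) = 9.672 Ω
Parallel: admittances add. Y = 1/R + 1/(jωL) + jωC
Y = (0.1111 − j0.1243) S
|Y| = 0.1667 S → |Z| = 1/|Y| = 5.998 Ω, ∠Z = −∠Y = 48.20°
I = V/|Z| = 766.9 mA
P = VI cos φ = 4.6 × 0.7669 × cos(48.20°) = 2.351 W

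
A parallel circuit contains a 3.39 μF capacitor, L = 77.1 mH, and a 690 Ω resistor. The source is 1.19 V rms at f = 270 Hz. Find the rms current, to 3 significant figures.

ω = 2πf = 1696 rad/s
X_L = ωL = 131 Ω
X_C = 1/(ωC) = 174 Ω
Parallel: admittances add. Y = 1/R + 1/(jωL) + jωC
Y = (0.00145 − j0.00189) S
|Y| = 0.00239 S → |Z| = 1/|Y| = 419 Ω, ∠Z = −∠Y = 52.6°
I = V/|Z| = 1.19/419 = 2.84 mA

2.84 mA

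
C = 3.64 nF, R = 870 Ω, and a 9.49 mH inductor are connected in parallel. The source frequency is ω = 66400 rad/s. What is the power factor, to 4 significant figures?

X_L = ωL = 630.1 Ω
X_C = 1/(ωC) = 4137 Ω
Parallel: admittances add. Y = 1/R + 1/(jωL) + jωC
Y = (0.001149 − j0.001345) S
|Y| = 0.001769 S → |Z| = 1/|Y| = 565.2 Ω, ∠Z = −∠Y = 49.49°
cos φ = cos(49.49°) = 0.6496

0.6496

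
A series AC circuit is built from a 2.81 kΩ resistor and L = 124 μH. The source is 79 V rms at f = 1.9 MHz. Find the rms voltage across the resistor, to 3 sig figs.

69.9 V

ω = 2πf = 1.194e+07 rad/s
X_L = ωL = 1480 Ω
Z = 2810 + j1480 Ω
|Z| = √(2810² + 1480²) = 3180 Ω
I = V/|Z| = 24.9 mA
V_R = I·|Z_R| = 0.0249 × 2810 = 69.9 V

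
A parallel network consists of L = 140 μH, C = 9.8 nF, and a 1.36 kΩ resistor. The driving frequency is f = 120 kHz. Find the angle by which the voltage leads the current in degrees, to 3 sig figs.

70.6°

ω = 2πf = 754000 rad/s
X_L = ωL = 106 Ω
X_C = 1/(ωC) = 135 Ω
Parallel: admittances add. Y = 1/R + 1/(jωL) + jωC
Y = (0.000735 − j0.00208) S
|Y| = 0.00221 S → |Z| = 1/|Y| = 452 Ω, ∠Z = −∠Y = 70.6°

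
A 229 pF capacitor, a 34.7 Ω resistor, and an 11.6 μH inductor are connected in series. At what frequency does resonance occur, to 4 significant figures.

3.088 MHz

ω₀ = 1/√(LC) = 1/√(1.16e-05 × 2.29e-10) = 1.94e+07 rad/s
f₀ = ω₀/(2π) = 3.088 MHz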